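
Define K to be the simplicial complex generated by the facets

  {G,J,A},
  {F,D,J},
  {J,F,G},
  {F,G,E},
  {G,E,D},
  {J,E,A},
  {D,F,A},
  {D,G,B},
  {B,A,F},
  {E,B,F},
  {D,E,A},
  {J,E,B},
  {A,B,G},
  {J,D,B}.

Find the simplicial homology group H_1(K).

H_1 ≅ Z^2.

K has 7 vertices, 21 edges, 14 triangles.
rank ∂_1 = 6, rank ∂_2 = 13 ⇒ b_1 = 21 − 6 − 13 = 2; all invariant factors of ∂_2 are 1 so no torsion. So H_1 = Z^2.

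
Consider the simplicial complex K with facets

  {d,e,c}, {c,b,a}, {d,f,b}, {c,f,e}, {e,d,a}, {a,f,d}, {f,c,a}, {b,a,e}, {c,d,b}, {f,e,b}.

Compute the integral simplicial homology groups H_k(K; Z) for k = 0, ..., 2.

Fix the vertex order a < b < c < d < e < f and write every simplex with vertices in increasing order. Then dim K = 2 and the simplices of K are:

  0-simplices (6): a, b, c, d, e, f
  1-simplices (15): ab, ac, ad, ae, af, bc, bd, be, bf, cd, ce, cf, de, df, ef
  2-simplices (10): abc, abe, acf, ade, adf, bcd, bdf, bef, cde, cef

so the chain groups are C_0 ≅ Z^6, C_1 ≅ Z^15, C_2 ≅ Z^10.

∂_1: C_1 → C_0 sends each edge [p,q] (with p < q) to q − p. For instance
  ∂bd = d − b.
The 6×15 boundary matrix has rank 5 and Smith normal form diag(1,1,1,1,1).

Boundary ∂_2: C_2 → C_1 acts by ∂[p,q,r] = [q,r] − [p,r] + [p,q]. For instance
  ∂abe = be − ae + ab,
  ∂cde = de − ce + cd.
The 15×10 boundary matrix has rank 10 and Smith normal form diag(1,1,1,1,1,1,1,1,1,2).

Reading off H_k = ker ∂_k / im ∂_{k+1}:

  H_0: rank C_0 − rank ∂_1 = 6 − 5 = 1, and the invariant factors of ∂_1 are all 1, so H_0 ≅ Z.
  H_1: rank ker ∂_1 − rank ∂_2 = (15 − 5) − 10 = 0, and ∂_2 has invariant factor 2 > 1, so H_1 ≅ Z/2.
  H_2: rank ker ∂_2 − rank ∂_3 = (10 − 10) − 0 = 0, and there is no ∂_3, so H_2 ≅ 0.

H_0 = Z,  H_1 = Z/2,  H_2 = 0.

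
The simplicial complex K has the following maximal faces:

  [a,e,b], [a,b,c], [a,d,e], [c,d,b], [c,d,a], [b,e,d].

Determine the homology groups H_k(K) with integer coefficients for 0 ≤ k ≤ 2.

H_0 ≅ Z,  H_1 = 0,  H_2 ≅ Z.

We work with the vertex ordering a < b < c < d < e. The simplices of K, each written with vertices in increasing order, are:

  0-simplices (5): a, b, c, d, e
  1-simplices (9): ab, ac, ad, ae, bc, bd, be, cd, de
  2-simplices (6): abc, abe, acd, ade, bcd, bde

so the chain groups are C_0 ≅ Z^5, C_1 ≅ Z^9, C_2 ≅ Z^6.

Boundary ∂_1: C_1 → C_0 maps an edge to its endpoints' difference, ∂[p,q] = q − p. For instance
  ∂cd = d − c.
The 5×9 boundary matrix has rank 4 and Smith normal form diag(1,1,1,1).

The boundary map ∂_2: C_2 → C_1 sends each 2-simplex [p,q,r] to [q,r] − [p,r] + [p,q]. For instance
  ∂ade = de − ae + ad,
  ∂abc = bc − ac + ab.
The resulting 9×6 matrix has rank 5, and its Smith normal form has invariant factors (1,1,1,1,1).

From H_k ≅ ker(∂_k) / im(∂_{k+1}) we obtain:

  H_0: rank C_0 − rank ∂_1 = 5 − 4 = 1, and the invariant factors of ∂_1 are all 1, so H_0 = Z.
  H_1: rank ker ∂_1 − rank ∂_2 = (9 − 4) − 5 = 0, and the invariant factors of ∂_2 are all 1, so H_1 = 0.
  H_2: rank ker ∂_2 − rank ∂_3 = (6 − 5) − 0 = 1, and there is no ∂_3, so H_2 = Z.

As a check, the Euler characteristic is 5 − 9 + 6 = 2, which agrees with 1 − 0 + 1 = 2.
(K is a triangulation of the 2-sphere S^2.)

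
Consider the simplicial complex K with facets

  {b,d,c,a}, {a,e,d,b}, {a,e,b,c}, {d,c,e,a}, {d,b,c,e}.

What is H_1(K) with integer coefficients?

H_1 ≅ 0.

Order the vertices as a < b < c < d < e. Listing each simplex with vertices in this order, K has dimension 3 with simplices:

  0-simplices (5): a, b, c, d, e
  1-simplices (10): ab, ac, ad, ae, bc, bd, be, cd, ce, de
  2-simplices (10): abc, abd, abe, acd, ace, ade, bcd, bce, bde, cde
  3-simplices (5): abcd, abce, abde, acde, bcde

giving chain groups C_0 ≅ Z^5, C_1 ≅ Z^10, C_2 ≅ Z^10, C_3 ≅ Z^5.

The boundary map ∂_1: C_1 → C_0 is given by ∂[p,q] = [q] − [p].
As a 5×10 matrix over Z this has rank 4, with invariant factors (1,1,1,1).

∂_2: C_2 → C_1 maps a triangle to the signed sum of its edges. For instance
  ∂ace = ce − ae + ac,
  ∂ade = de − ae + ad.
As a 10×10 matrix over Z this has rank 6, with invariant factors (1,1,1,1,1,1).

The boundary map ∂_3: C_3 → C_2 sends each 3-simplex σ to the alternating sum Σ_i (−1)^i (σ with its i-th vertex removed). For instance
  ∂abde = bde − ade + abe − abd,
  ∂abcd = bcd − acd + abd − abc.
As a 10×5 matrix over Z this has rank 4, with invariant factors (1,1,1,1).

Now H_k = ker ∂_k / im ∂_{k+1}, so:

  H_1: rank ker ∂_1 − rank ∂_2 = (10 − 4) − 6 = 0, and the invariant factors of ∂_2 are all 1, so H_1 ≅ 0.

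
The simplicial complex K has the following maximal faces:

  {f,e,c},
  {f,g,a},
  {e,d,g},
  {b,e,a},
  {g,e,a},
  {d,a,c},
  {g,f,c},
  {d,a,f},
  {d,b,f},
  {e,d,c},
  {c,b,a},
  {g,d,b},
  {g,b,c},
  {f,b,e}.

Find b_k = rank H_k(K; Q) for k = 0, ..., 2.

We work with the vertex ordering a < b < c < d < e < f < g. The simplices of K, each written with vertices in increasing order, are:

  0-simplices (7): a, b, c, d, e, f, g
  1-simplices (21): ab, ac, ad, ae, af, ag, bc, bd, be, bf, bg, cd, ce, cf, cg, de, df, dg, ef, eg, fg
  2-simplices (14): abc, abe, acd, adf, aeg, afg, bcg, bdf, bdg, bef, cde, cef, cfg, deg

Hence C_0 ≅ Z^7, C_1 ≅ Z^21, C_2 ≅ Z^14.

Boundary ∂_1: C_1 → C_0 sends each edge [p,q] (with p < q) to q − p. For instance
  ∂af = f − a.
This gives a 7×21 integer matrix of rank 6; reducing to Smith normal form yields diagonal entries (1,1,1,1,1,1).

Boundary ∂_2: C_2 → C_1 acts by ∂[p,q,r] = [q,r] − [p,r] + [p,q]. For instance
  ∂bdg = dg − bg + bd,
  ∂deg = eg − dg + de.
This gives a 21×14 integer matrix of rank 13; reducing to Smith normal form yields diagonal entries (1,1,1,1,1,1,1,1,1,1,1,1,1).

Reading off H_k = ker ∂_k / im ∂_{k+1}:

  H_0: rank C_0 − rank ∂_1 = 7 − 6 = 1, and the invariant factors of ∂_1 are all 1, so H_0 ≅ Z.
  H_1: rank ker ∂_1 − rank ∂_2 = (21 − 6) − 13 = 2, and the invariant factors of ∂_2 are all 1, so H_1 ≅ Z^2.
  H_2: rank ker ∂_2 − rank ∂_3 = (14 − 13) − 0 = 1, and there is no ∂_3, so H_2 ≅ Z.

As a check, the Euler characteristic is 7 − 21 + 14 = 0, which agrees with 1 − 2 + 1 = 0.
(K is a triangulation of the torus T^2.)

Hence the Betti numbers are b_0 = 1, b_1 = 2, b_2 = 1.

b_0 = 1, b_1 = 2, b_2 = 1.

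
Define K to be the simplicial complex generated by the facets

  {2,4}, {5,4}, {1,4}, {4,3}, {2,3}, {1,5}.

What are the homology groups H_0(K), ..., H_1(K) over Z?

Order the vertices as 1 < 2 < 3 < 4 < 5. Listing each simplex with vertices in this order, K has dimension 1 with simplices:

  0-simplices (5): [1], [2], [3], [4], [5]
  1-simplices (6): [1,4], [1,5], [2,3], [2,4], [3,4], [4,5]

Hence C_0 ≅ Z^5, C_1 ≅ Z^6.

∂_1: C_1 → C_0 sends each edge [p,q] (with p < q) to q − p.
The resulting 5×6 matrix has rank 4, and its Smith normal form has invariant factors (1,1,1,1).

Computing H_k = (kernel of ∂_k) / (image of ∂_{k+1}):

  H_0: rank C_0 − rank ∂_1 = 5 − 4 = 1, and the invariant factors of ∂_1 are all 1, so H_0 ≅ Z.
  H_1: rank ker ∂_1 − rank ∂_2 = (6 − 4) − 0 = 2, and there is no ∂_2, so H_1 ≅ Z^2.

As a check, the Euler characteristic is 5 − 6 = -1, which agrees with 1 − 2 = -1.

H_0 ≅ Z,  H_1 ≅ Z^2.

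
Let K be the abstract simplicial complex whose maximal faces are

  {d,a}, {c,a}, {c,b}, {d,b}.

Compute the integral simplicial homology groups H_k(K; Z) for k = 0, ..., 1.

H_0 = Z,  H_1 = Z.

We work with the vertex ordering a < b < c < d. The simplices of K, each written with vertices in increasing order, are:

  0-simplices (4): a, b, c, d
  1-simplices (4): ac, ad, bc, bd

giving chain groups C_0 ≅ Z^4, C_1 ≅ Z^4.

Boundary ∂_1: C_1 → C_0 sends each edge [p,q] (with p < q) to q − p. For instance
  ∂ad = d − a.
The resulting 4×4 matrix has rank 3, and its Smith normal form has invariant factors (1,1,1).

Reading off H_k = ker ∂_k / im ∂_{k+1}:

  H_0: rank C_0 − rank ∂_1 = 4 − 3 = 1, and the invariant factors of ∂_1 are all 1, so H_0 ≅ Z.
  H_1: rank ker ∂_1 − rank ∂_2 = (4 − 3) − 0 = 1, and there is no ∂_2, so H_1 ≅ Z.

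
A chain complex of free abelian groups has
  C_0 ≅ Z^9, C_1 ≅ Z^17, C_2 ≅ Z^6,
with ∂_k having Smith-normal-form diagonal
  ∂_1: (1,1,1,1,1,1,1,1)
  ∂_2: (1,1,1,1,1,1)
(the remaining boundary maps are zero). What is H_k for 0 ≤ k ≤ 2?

H_0 ≅ Z,  H_1 ≅ Z^3,  H_2 = 0.

H_0: b_0 = 9 − 0 − 8 = 1; torsion from ∂_1 factors > 1: none. So H_0 ≅ Z.
H_1: b_1 = 17 − 8 − 6 = 3; torsion from ∂_2 factors > 1: none. So H_1 ≅ Z^3.
H_2: b_2 = 6 − 6 − 0 = 0; torsion from ∂_3 factors > 1: none. So H_2 ≅ 0.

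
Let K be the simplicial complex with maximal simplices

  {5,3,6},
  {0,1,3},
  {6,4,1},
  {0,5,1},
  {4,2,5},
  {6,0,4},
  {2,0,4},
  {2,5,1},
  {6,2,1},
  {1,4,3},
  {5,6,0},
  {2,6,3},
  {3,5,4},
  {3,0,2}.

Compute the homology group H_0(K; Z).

H_0 ≅ Z.

K has 7 vertices, 21 edges, 14 triangles.
rank ∂_0 = 0, rank ∂_1 = 6 ⇒ b_0 = 7 − 0 − 6 = 1; all invariant factors of ∂_1 are 1 so no torsion. So H_0 = Z.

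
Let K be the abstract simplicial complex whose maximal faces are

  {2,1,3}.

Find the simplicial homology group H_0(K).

H_0 = Z.

Take the total order 1 < 2 < 3 on the vertex set. Then K (dimension 2) consists of the simplices:

  0-simplices (3): [1], [2], [3]
  1-simplices (3): [1,2], [1,3], [2,3]
  2-simplices (1): [1,2,3]

giving chain groups C_0 ≅ Z^3, C_1 ≅ Z^3, C_2 ≅ Z^1.

Boundary ∂_1: C_1 → C_0 maps an edge to its endpoints' difference, ∂[p,q] = q − p.
As a 3×3 matrix over Z this has rank 2, with invariant factors (1,1).

The boundary map ∂_2: C_2 → C_1 sends each 2-simplex [p,q,r] to [q,r] − [p,r] + [p,q]. For instance
  ∂[1,2,3] = [2,3] − [1,3] + [1,2].
The resulting 3×1 matrix has rank 1, and its Smith normal form has invariant factors (1).

Computing H_k = (kernel of ∂_k) / (image of ∂_{k+1}):

  H_0: rank C_0 − rank ∂_1 = 3 − 2 = 1, and the invariant factors of ∂_1 are all 1, so H_0 ≅ Z.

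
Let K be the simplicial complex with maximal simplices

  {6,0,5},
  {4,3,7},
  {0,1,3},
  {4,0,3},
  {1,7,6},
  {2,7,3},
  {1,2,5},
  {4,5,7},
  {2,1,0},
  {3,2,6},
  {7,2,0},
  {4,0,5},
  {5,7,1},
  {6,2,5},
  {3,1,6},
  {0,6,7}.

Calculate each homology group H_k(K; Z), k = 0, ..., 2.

Fix the vertex order 0 < 1 < 2 < 3 < 4 < 5 < 6 < 7 and write every simplex with vertices in increasing order. Then dim K = 2 and the simplices of K are:

  0-simplices (8): [0], [1], [2], [3], [4], [5], [6], [7]
  1-simplices (24): (24 of them)
  2-simplices (16): [0,1,2], [0,1,3], [0,2,7], [0,3,4], [0,4,5], [0,5,6], [0,6,7], [1,2,5], [1,3,6], [1,5,7], [1,6,7], [2,3,6], [2,3,7], [2,5,6], [3,4,7], [4,5,7]

Hence C_0 ≅ Z^8, C_1 ≅ Z^24, C_2 ≅ Z^16.

∂_1: C_1 → C_0 is given by ∂[p,q] = [q] − [p]. For instance
  ∂[5,7] = [7] − [5].
As a 8×24 matrix over Z this has rank 7, with invariant factors (1,1,1,1,1,1,1).

∂_2: C_2 → C_1 sends each 2-simplex [p,q,r] to [q,r] − [p,r] + [p,q]. For instance
  ∂[0,1,2] = [1,2] − [0,2] + [0,1],
  ∂[0,2,7] = [2,7] − [0,7] + [0,2].
As a 24×16 matrix over Z this has rank 15, with invariant factors (1,1,1,1,1,1,1,1,1,1,1,1,1,1,1).

Now H_k = ker ∂_k / im ∂_{k+1}, so:

  H_0: rank C_0 − rank ∂_1 = 8 − 7 = 1, and the invariant factors of ∂_1 are all 1, so H_0 ≅ Z.
  H_1: rank ker ∂_1 − rank ∂_2 = (24 − 7) − 15 = 2, and the invariant factors of ∂_2 are all 1, so H_1 ≅ Z^2.
  H_2: rank ker ∂_2 − rank ∂_3 = (16 − 15) − 0 = 1, and there is no ∂_3, so H_2 ≅ Z.

(K is a triangulation of the torus T^2.)

H_0 ≅ Z,  H_1 ≅ Z^2,  H_2 ≅ Z.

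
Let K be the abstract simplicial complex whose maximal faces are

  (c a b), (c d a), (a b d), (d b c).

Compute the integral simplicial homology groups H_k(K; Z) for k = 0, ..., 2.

Order the vertices as a < b < c < d. Listing each simplex with vertices in this order, K has dimension 2 with simplices:

  0-simplices (4): a, b, c, d
  1-simplices (6): ab, ac, ad, bc, bd, cd
  2-simplices (4): abc, abd, acd, bcd

giving chain groups C_0 ≅ Z^4, C_1 ≅ Z^6, C_2 ≅ Z^4.

The boundary map ∂_1: C_1 → C_0 maps an edge to its endpoints' difference, ∂[p,q] = q − p.
The 4×6 boundary matrix has rank 3 and Smith normal form diag(1,1,1).

Boundary ∂_2: C_2 → C_1 maps a triangle to the signed sum of its edges. For instance
  ∂acd = cd − ad + ac,
  ∂abc = bc − ac + ab.
As a 6×4 matrix over Z this has rank 3, with invariant factors (1,1,1).

From H_k ≅ ker(∂_k) / im(∂_{k+1}) we obtain:

  H_0: rank C_0 − rank ∂_1 = 4 − 3 = 1, and the invariant factors of ∂_1 are all 1, so H_0 = Z.
  H_1: rank ker ∂_1 − rank ∂_2 = (6 − 3) − 3 = 0, and the invariant factors of ∂_2 are all 1, so H_1 = 0.
  H_2: rank ker ∂_2 − rank ∂_3 = (4 − 3) − 0 = 1, and there is no ∂_3, so H_2 = Z.

As a check, the Euler characteristic is 4 − 6 + 4 = 2, which agrees with 1 − 0 + 1 = 2.

H_0 ≅ Z,  H_1 = 0,  H_2 ≅ Z.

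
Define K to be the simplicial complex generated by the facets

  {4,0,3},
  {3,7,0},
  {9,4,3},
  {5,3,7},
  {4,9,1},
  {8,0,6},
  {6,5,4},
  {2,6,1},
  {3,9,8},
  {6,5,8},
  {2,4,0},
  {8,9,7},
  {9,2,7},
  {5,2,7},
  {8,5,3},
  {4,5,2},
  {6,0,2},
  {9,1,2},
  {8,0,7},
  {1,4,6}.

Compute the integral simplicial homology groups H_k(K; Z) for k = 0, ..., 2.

H_0 = Z,  H_1 = Z ⊕ Z_2,  H_2 = 0.

Take the total order 0 < 1 < 2 < 3 < 4 < 5 < 6 < 7 < 8 < 9 on the vertex set. Then K (dimension 2) consists of the simplices:

  0-simplices (10): [0], [1], [2], [3], [4], [5], [6], [7], [8], [9]
  1-simplices (30): (30 of them)
  2-simplices (20): (20 of them)

so the chain groups are C_0 ≅ Z^10, C_1 ≅ Z^30, C_2 ≅ Z^20.

∂_1: C_1 → C_0 is given by ∂[p,q] = [q] − [p].
The resulting 10×30 matrix has rank 9, and its Smith normal form has invariant factors (1,1,1,1,1,1,1,1,1).

∂_2: C_2 → C_1 acts by ∂[p,q,r] = [q,r] − [p,r] + [p,q]. For instance
  ∂[0,3,4] = [3,4] − [0,4] + [0,3],
  ∂[7,8,9] = [8,9] − [7,9] + [7,8].
The resulting 30×20 matrix has rank 20, and its Smith normal form has invariant factors (1,1,1,1,1,1,1,1,1,1,1,1,1,1,1,1,1,1,1,2).

From H_k ≅ ker(∂_k) / im(∂_{k+1}) we obtain:

  H_0: rank C_0 − rank ∂_1 = 10 − 9 = 1, and the invariant factors of ∂_1 are all 1, so H_0 ≅ Z.
  H_1: rank ker ∂_1 − rank ∂_2 = (30 − 9) − 20 = 1, and ∂_2 has invariant factor 2 > 1, so H_1 ≅ Z ⊕ Z_2.
  H_2: rank ker ∂_2 − rank ∂_3 = (20 − 20) − 0 = 0, and there is no ∂_3, so H_2 ≅ 0.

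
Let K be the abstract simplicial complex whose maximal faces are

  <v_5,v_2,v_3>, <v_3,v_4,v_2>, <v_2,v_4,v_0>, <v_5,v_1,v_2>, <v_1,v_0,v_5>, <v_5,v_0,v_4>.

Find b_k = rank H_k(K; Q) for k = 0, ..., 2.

Fix the vertex order v_0 < v_1 < v_2 < v_3 < v_4 < v_5 and write every simplex with vertices in increasing order. Then dim K = 2 and the simplices of K are:

  0-simplices (6): [v_0], [v_1], [v_2], [v_3], [v_4], [v_5]
  1-simplices (12): [v_0,v_1], [v_0,v_2], [v_0,v_4], [v_0,v_5], [v_1,v_2], [v_1,v_5], [v_2,v_3], [v_2,v_4], [v_2,v_5], [v_3,v_4], [v_3,v_5], [v_4,v_5]
  2-simplices (6): [v_0,v_1,v_5], [v_0,v_2,v_4], [v_0,v_4,v_5], [v_1,v_2,v_5], [v_2,v_3,v_4], [v_2,v_3,v_5]

so the chain groups are C_0 ≅ Z^6, C_1 ≅ Z^12, C_2 ≅ Z^6.

∂_1: C_1 → C_0 maps an edge to its endpoints' difference, ∂[p,q] = q − p. For instance
  ∂[v_3,v_5] = [v_5] − [v_3].
As a 6×12 matrix over Z this has rank 5, with invariant factors (1,1,1,1,1).

∂_2: C_2 → C_1 acts by ∂[p,q,r] = [q,r] − [p,r] + [p,q]. For instance
  ∂[v_1,v_2,v_5] = [v_2,v_5] − [v_1,v_5] + [v_1,v_2],
  ∂[v_0,v_1,v_5] = [v_1,v_5] − [v_0,v_5] + [v_0,v_1].
As a 12×6 matrix over Z this has rank 6, with invariant factors (1,1,1,1,1,1).

Computing H_k = (kernel of ∂_k) / (image of ∂_{k+1}):

  H_0: rank C_0 − rank ∂_1 = 6 − 5 = 1, and the invariant factors of ∂_1 are all 1, so H_0 = Z.
  H_1: rank ker ∂_1 − rank ∂_2 = (12 − 5) − 6 = 1, and the invariant factors of ∂_2 are all 1, so H_1 = Z.
  H_2: rank ker ∂_2 − rank ∂_3 = (6 − 6) − 0 = 0, and there is no ∂_3, so H_2 = 0.

(K is a triangulation of the cylinder S^1 x I.)

Hence the Betti numbers are b_0 = 1, b_1 = 1, b_2 = 0.

b_0 = 1, b_1 = 1, b_2 = 0.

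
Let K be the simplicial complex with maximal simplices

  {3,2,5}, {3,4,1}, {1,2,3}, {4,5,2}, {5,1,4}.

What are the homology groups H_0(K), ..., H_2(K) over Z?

Fix the vertex order 1 < 2 < 3 < 4 < 5 and write every simplex with vertices in increasing order. Then dim K = 2 and the simplices of K are:

  0-simplices (5): [1], [2], [3], [4], [5]
  1-simplices (10): [1,2], [1,3], [1,4], [1,5], [2,3], [2,4], [2,5], [3,4], [3,5], [4,5]
  2-simplices (5): [1,2,3], [1,3,4], [1,4,5], [2,3,5], [2,4,5]

so the chain groups are C_0 ≅ Z^5, C_1 ≅ Z^10, C_2 ≅ Z^5.

Boundary ∂_1: C_1 → C_0 is given by ∂[p,q] = [q] − [p]. For instance
  ∂[1,5] = [5] − [1].
This gives a 5×10 integer matrix of rank 4; reducing to Smith normal form yields diagonal entries (1,1,1,1).

The boundary map ∂_2: C_2 → C_1 sends each 2-simplex [p,q,r] to [q,r] − [p,r] + [p,q]. For instance
  ∂[1,2,3] = [2,3] − [1,3] + [1,2],
  ∂[2,3,5] = [3,5] − [2,5] + [2,3].
The 10×5 boundary matrix has rank 5 and Smith normal form diag(1,1,1,1,1).

Computing H_k = (kernel of ∂_k) / (image of ∂_{k+1}):

  H_0: rank C_0 − rank ∂_1 = 5 − 4 = 1, and the invariant factors of ∂_1 are all 1, so H_0 = Z.
  H_1: rank ker ∂_1 − rank ∂_2 = (10 − 4) − 5 = 1, and the invariant factors of ∂_2 are all 1, so H_1 = Z.
  H_2: rank ker ∂_2 − rank ∂_3 = (5 − 5) − 0 = 0, and there is no ∂_3, so H_2 = 0.

As a check, the Euler characteristic is 5 − 10 + 5 = 0, which agrees with 1 − 1 + 0 = 0.

H_0 = Z,  H_1 = Z,  H_2 = 0.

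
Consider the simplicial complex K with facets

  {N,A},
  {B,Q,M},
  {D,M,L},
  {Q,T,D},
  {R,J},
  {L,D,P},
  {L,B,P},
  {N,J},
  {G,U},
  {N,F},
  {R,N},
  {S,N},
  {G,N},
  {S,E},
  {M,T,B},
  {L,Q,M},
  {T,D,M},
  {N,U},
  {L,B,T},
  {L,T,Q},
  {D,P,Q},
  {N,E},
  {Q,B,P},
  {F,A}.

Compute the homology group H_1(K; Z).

H_1 ≅ Z^4 ⊕ Z/2.

K has 16 vertices, 30 edges, 12 triangles.
rank ∂_1 = 14, rank ∂_2 = 12 ⇒ b_1 = 30 − 14 − 12 = 4; ∂_2 has invariant factor(s) [2] giving torsion. So H_1 ≅ Z^4 ⊕ Z/2.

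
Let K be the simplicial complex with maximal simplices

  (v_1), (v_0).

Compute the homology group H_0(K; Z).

H_0 = Z^2.

Take the total order v_0 < v_1 on the vertex set. Then K (dimension 0) consists of the simplices:

  0-simplices (2): [v_0], [v_1]

so the chain groups are C_0 ≅ Z^2.

Now H_k = ker ∂_k / im ∂_{k+1}, so:

  H_0: rank C_0 − rank ∂_1 = 2 − 0 = 2, and there is no ∂_1, so H_0 ≅ Z^2.

(K is a triangulation of a set of 2 points.)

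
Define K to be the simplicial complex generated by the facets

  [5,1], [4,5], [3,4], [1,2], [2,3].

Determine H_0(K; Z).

Take the total order 1 < 2 < 3 < 4 < 5 on the vertex set. Then K (dimension 1) consists of the simplices:

  0-simplices (5): [1], [2], [3], [4], [5]
  1-simplices (5): [1,2], [1,5], [2,3], [3,4], [4,5]

so the chain groups are C_0 ≅ Z^5, C_1 ≅ Z^5.

The boundary map ∂_1: C_1 → C_0 is given by ∂[p,q] = [q] − [p]. For instance
  ∂[1,5] = [5] − [1].
This gives a 5×5 integer matrix of rank 4; reducing to Smith normal form yields diagonal entries (1,1,1,1).

From H_k ≅ ker(∂_k) / im(∂_{k+1}) we obtain:

  H_0: rank C_0 − rank ∂_1 = 5 − 4 = 1, and the invariant factors of ∂_1 are all 1, so H_0 ≅ Z.

(K is a triangulation of the circle S^1.)

H_0 = Z.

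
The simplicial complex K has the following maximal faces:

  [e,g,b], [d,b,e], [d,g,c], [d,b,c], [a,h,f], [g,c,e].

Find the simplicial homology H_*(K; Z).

K has 8 vertices, 13 edges, 6 triangles.
rank ∂_0 = 0, rank ∂_1 = 6 ⇒ b_0 = 8 − 0 − 6 = 2; all invariant factors of ∂_1 are 1 so no torsion. So H_0 ≅ Z^2.
rank ∂_1 = 6, rank ∂_2 = 6 ⇒ b_1 = 13 − 6 − 6 = 1; all invariant factors of ∂_2 are 1 so no torsion. So H_1 ≅ Z.
rank ∂_2 = 6, rank ∂_3 = 0 ⇒ b_2 = 6 − 6 − 0 = 0. So H_2 ≅ 0.

H_0 ≅ Z^2,  H_1 ≅ Z,  H_2 = 0.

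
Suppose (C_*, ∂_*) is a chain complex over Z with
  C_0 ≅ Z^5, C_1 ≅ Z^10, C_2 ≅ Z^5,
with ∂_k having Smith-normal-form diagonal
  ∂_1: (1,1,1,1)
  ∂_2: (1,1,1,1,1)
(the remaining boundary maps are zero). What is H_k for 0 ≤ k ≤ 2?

H_0 = Z,  H_1 = Z,  H_2 = 0.

H_0: b_0 = 5 − 0 − 4 = 1; torsion from ∂_1 factors > 1: none. So H_0 = Z.
H_1: b_1 = 10 − 4 − 5 = 1; torsion from ∂_2 factors > 1: none. So H_1 = Z.
H_2: b_2 = 5 − 5 − 0 = 0; torsion from ∂_3 factors > 1: none. So H_2 = 0.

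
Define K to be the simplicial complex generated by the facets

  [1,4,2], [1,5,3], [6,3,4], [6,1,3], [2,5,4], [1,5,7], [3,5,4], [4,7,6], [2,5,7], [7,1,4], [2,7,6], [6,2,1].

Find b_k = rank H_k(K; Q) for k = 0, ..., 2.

b_0 = 1, b_1 = 0, b_2 = 0.

Order the vertices as 1 < 2 < 3 < 4 < 5 < 6 < 7. Listing each simplex with vertices in this order, K has dimension 2 with simplices:

  0-simplices (7): [1], [2], [3], [4], [5], [6], [7]
  1-simplices (18): [1,2], [1,3], [1,4], [1,5], [1,6], [1,7], [2,4], [2,5], [2,6], [2,7], [3,4], [3,5], [3,6], [4,5], [4,6], [4,7], [5,7], [6,7]
  2-simplices (12): [1,2,4], [1,2,6], [1,3,5], [1,3,6], [1,4,7], [1,5,7], [2,4,5], [2,5,7], [2,6,7], [3,4,5], [3,4,6], [4,6,7]

so the chain groups are C_0 ≅ Z^7, C_1 ≅ Z^18, C_2 ≅ Z^12.

Boundary ∂_1: C_1 → C_0 sends each edge [p,q] (with p < q) to q − p. For instance
  ∂[2,4] = [4] − [2].
The resulting 7×18 matrix has rank 6, and its Smith normal form has invariant factors (1,1,1,1,1,1).

Boundary ∂_2: C_2 → C_1 acts by ∂[p,q,r] = [q,r] − [p,r] + [p,q]. For instance
  ∂[4,6,7] = [6,7] − [4,7] + [4,6],
  ∂[1,3,6] = [3,6] − [1,6] + [1,3].
The 18×12 boundary matrix has rank 12 and Smith normal form diag(1,1,1,1,1,1,1,1,1,1,1,2).

Reading off H_k = ker ∂_k / im ∂_{k+1}:

  H_0: rank C_0 − rank ∂_1 = 7 − 6 = 1, and the invariant factors of ∂_1 are all 1, so H_0 = Z.
  H_1: rank ker ∂_1 − rank ∂_2 = (18 − 6) − 12 = 0, and ∂_2 has invariant factor 2 > 1, so H_1 = Z/2.
  H_2: rank ker ∂_2 − rank ∂_3 = (12 − 12) − 0 = 0, and there is no ∂_3, so H_2 = 0.

(K is a triangulation of the real projective plane RP^2.)

Hence the Betti numbers are b_0 = 1, b_1 = 0, b_2 = 0.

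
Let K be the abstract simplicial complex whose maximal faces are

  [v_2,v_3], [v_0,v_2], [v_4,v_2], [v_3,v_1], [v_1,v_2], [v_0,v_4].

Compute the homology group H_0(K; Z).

We work with the vertex ordering v_0 < v_1 < v_2 < v_3 < v_4. The simplices of K, each written with vertices in increasing order, are:

  0-simplices (5): [v_0], [v_1], [v_2], [v_3], [v_4]
  1-simplices (6): [v_0,v_2], [v_0,v_4], [v_1,v_2], [v_1,v_3], [v_2,v_3], [v_2,v_4]

Hence C_0 ≅ Z^5, C_1 ≅ Z^6.

Boundary ∂_1: C_1 → C_0 sends each edge [p,q] (with p < q) to q − p.
The resulting 5×6 matrix has rank 4, and its Smith normal form has invariant factors (1,1,1,1).

Reading off H_k = ker ∂_k / im ∂_{k+1}:

  H_0: rank C_0 − rank ∂_1 = 5 − 4 = 1, and the invariant factors of ∂_1 are all 1, so H_0 ≅ Z.

(K is a triangulation of a wedge of 2 circles.)

H_0 ≅ Z.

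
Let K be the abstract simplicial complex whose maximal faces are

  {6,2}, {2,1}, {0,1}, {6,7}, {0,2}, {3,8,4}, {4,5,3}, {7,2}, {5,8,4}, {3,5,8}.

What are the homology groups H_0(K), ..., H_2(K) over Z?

Fix the vertex order 0 < 1 < 2 < 3 < 4 < 5 < 6 < 7 < 8 and write every simplex with vertices in increasing order. Then dim K = 2 and the simplices of K are:

  0-simplices (9): [0], [1], [2], [3], [4], [5], [6], [7], [8]
  1-simplices (12): [0,1], [0,2], [1,2], [2,6], [2,7], [3,4], [3,5], [3,8], [4,5], [4,8], [5,8], [6,7]
  2-simplices (4): [3,4,5], [3,4,8], [3,5,8], [4,5,8]

giving chain groups C_0 ≅ Z^9, C_1 ≅ Z^12, C_2 ≅ Z^4.

The boundary map ∂_1: C_1 → C_0 maps an edge to its endpoints' difference, ∂[p,q] = q − p. For instance
  ∂[2,6] = [6] − [2].
The resulting 9×12 matrix has rank 7, and its Smith normal form has invariant factors (1,1,1,1,1,1,1).

Boundary ∂_2: C_2 → C_1 sends each 2-simplex [p,q,r] to [q,r] − [p,r] + [p,q]. For instance
  ∂[4,5,8] = [5,8] − [4,8] + [4,5],
  ∂[3,4,8] = [4,8] − [3,8] + [3,4].
This gives a 12×4 integer matrix of rank 3; reducing to Smith normal form yields diagonal entries (1,1,1).

From H_k ≅ ker(∂_k) / im(∂_{k+1}) we obtain:

  H_0: rank C_0 − rank ∂_1 = 9 − 7 = 2, and the invariant factors of ∂_1 are all 1, so H_0 = Z^2.
  H_1: rank ker ∂_1 − rank ∂_2 = (12 − 7) − 3 = 2, and the invariant factors of ∂_2 are all 1, so H_1 = Z^2.
  H_2: rank ker ∂_2 − rank ∂_3 = (4 − 3) − 0 = 1, and there is no ∂_3, so H_2 = Z.

As a check, the Euler characteristic is 9 − 12 + 4 = 1, which agrees with 2 − 2 + 1 = 1.

H_0 = Z^2,  H_1 = Z^2,  H_2 = Z.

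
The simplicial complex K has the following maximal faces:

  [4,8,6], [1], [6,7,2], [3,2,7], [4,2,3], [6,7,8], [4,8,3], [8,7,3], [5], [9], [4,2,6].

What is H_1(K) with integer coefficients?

Fix the vertex order 1 < 2 < 3 < 4 < 5 < 6 < 7 < 8 < 9 and write every simplex with vertices in increasing order. Then dim K = 2 and the simplices of K are:

  0-simplices (9): [1], [2], [3], [4], [5], [6], [7], [8], [9]
  1-simplices (12): [2,3], [2,4], [2,6], [2,7], [3,4], [3,7], [3,8], [4,6], [4,8], [6,7], [6,8], [7,8]
  2-simplices (8): [2,3,4], [2,3,7], [2,4,6], [2,6,7], [3,4,8], [3,7,8], [4,6,8], [6,7,8]

so the chain groups are C_0 ≅ Z^9, C_1 ≅ Z^12, C_2 ≅ Z^8.

Boundary ∂_1: C_1 → C_0 sends each edge [p,q] (with p < q) to q − p.
As a 9×12 matrix over Z this has rank 5, with invariant factors (1,1,1,1,1).

The boundary map ∂_2: C_2 → C_1 acts by ∂[p,q,r] = [q,r] − [p,r] + [p,q]. For instance
  ∂[3,7,8] = [7,8] − [3,8] + [3,7],
  ∂[2,3,4] = [3,4] − [2,4] + [2,3].
The 12×8 boundary matrix has rank 7 and Smith normal form diag(1,1,1,1,1,1,1).

Now H_k = ker ∂_k / im ∂_{k+1}, so:

  H_1: rank ker ∂_1 − rank ∂_2 = (12 − 5) − 7 = 0, and the invariant factors of ∂_2 are all 1, so H_1 ≅ 0.

(K is a triangulation of the disjoint union of the 2-sphere S^2 and a set of 3 points.)

H_1 = 0.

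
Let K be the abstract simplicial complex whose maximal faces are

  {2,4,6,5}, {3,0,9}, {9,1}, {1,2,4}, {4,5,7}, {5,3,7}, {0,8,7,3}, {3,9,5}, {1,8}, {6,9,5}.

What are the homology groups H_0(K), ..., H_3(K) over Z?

H_0 ≅ Z,  H_1 ≅ Z^2,  H_2 = 0,  H_3 = 0.

Order the vertices as 0 < 1 < 2 < 3 < 4 < 5 < 6 < 7 < 8 < 9. Listing each simplex with vertices in this order, K has dimension 3 with simplices:

  0-simplices (10): [0], [1], [2], [3], [4], [5], [6], [7], [8], [9]
  1-simplices (23): [0,3], [0,7], [0,8], [0,9], [1,2], [1,4], [1,8], [1,9], [2,4], [2,5], [2,6], [3,5], [3,7], [3,8], [3,9], [4,5], [4,6], [4,7], [5,6], [5,7], [5,9], [6,9], [7,8]
  2-simplices (14): [0,3,7], [0,3,8], [0,3,9], [0,7,8], [1,2,4], [2,4,5], [2,4,6], [2,5,6], [3,5,7], [3,5,9], [3,7,8], [4,5,6], [4,5,7], [5,6,9]
  3-simplices (2): [0,3,7,8], [2,4,5,6]

Hence C_0 ≅ Z^10, C_1 ≅ Z^23, C_2 ≅ Z^14, C_3 ≅ Z^2.

The boundary map ∂_1: C_1 → C_0 maps an edge to its endpoints' difference, ∂[p,q] = q − p.
The resulting 10×23 matrix has rank 9, and its Smith normal form has invariant factors (1,1,1,1,1,1,1,1,1).

The boundary map ∂_2: C_2 → C_1 acts by ∂[p,q,r] = [q,r] − [p,r] + [p,q]. For instance
  ∂[3,7,8] = [7,8] − [3,8] + [3,7],
  ∂[0,7,8] = [7,8] − [0,8] + [0,7].
The 23×14 boundary matrix has rank 12 and Smith normal form diag(1,1,1,1,1,1,1,1,1,1,1,1).

Boundary ∂_3: C_3 → C_2 sends each 3-simplex σ to the alternating sum Σ_i (−1)^i (σ with its i-th vertex removed). For instance
  ∂[0,3,7,8] = [3,7,8] − [0,7,8] + [0,3,8] − [0,3,7],
  ∂[2,4,5,6] = [4,5,6] − [2,5,6] + [2,4,6] − [2,4,5].
The 14×2 boundary matrix has rank 2 and Smith normal form diag(1,1).

Now H_k = ker ∂_k / im ∂_{k+1}, so:

  H_0: rank C_0 − rank ∂_1 = 10 − 9 = 1, and the invariant factors of ∂_1 are all 1, so H_0 = Z.
  H_1: rank ker ∂_1 − rank ∂_2 = (23 − 9) − 12 = 2, and the invariant factors of ∂_2 are all 1, so H_1 = Z^2.
  H_2: rank ker ∂_2 − rank ∂_3 = (14 − 12) − 2 = 0, and the invariant factors of ∂_3 are all 1, so H_2 = 0.
  H_3: rank ker ∂_3 − rank ∂_4 = (2 − 2) − 0 = 0, and there is no ∂_4, so H_3 = 0.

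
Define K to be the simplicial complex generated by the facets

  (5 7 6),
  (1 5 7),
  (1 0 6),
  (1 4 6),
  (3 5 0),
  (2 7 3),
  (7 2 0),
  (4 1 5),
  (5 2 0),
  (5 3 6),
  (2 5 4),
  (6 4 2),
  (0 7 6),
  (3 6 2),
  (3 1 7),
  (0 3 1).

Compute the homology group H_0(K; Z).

H_0 = Z.

We work with the vertex ordering 0 < 1 < 2 < 3 < 4 < 5 < 6 < 7. The simplices of K, each written with vertices in increasing order, are:

  0-simplices (8): [0], [1], [2], [3], [4], [5], [6], [7]
  1-simplices (24): (24 of them)
  2-simplices (16): [0,1,3], [0,1,6], [0,2,5], [0,2,7], [0,3,5], [0,6,7], [1,3,7], [1,4,5], [1,4,6], [1,5,7], [2,3,6], [2,3,7], [2,4,5], [2,4,6], [3,5,6], [5,6,7]

giving chain groups C_0 ≅ Z^8, C_1 ≅ Z^24, C_2 ≅ Z^16.

The boundary map ∂_1: C_1 → C_0 is given by ∂[p,q] = [q] − [p]. For instance
  ∂[1,5] = [5] − [1].
This gives a 8×24 integer matrix of rank 7; reducing to Smith normal form yields diagonal entries (1,1,1,1,1,1,1).

Boundary ∂_2: C_2 → C_1 sends each 2-simplex [p,q,r] to [q,r] − [p,r] + [p,q]. For instance
  ∂[0,6,7] = [6,7] − [0,7] + [0,6],
  ∂[1,4,6] = [4,6] − [1,6] + [1,4].
This gives a 24×16 integer matrix of rank 15; reducing to Smith normal form yields diagonal entries (1,1,1,1,1,1,1,1,1,1,1,1,1,1,1).

Now H_k = ker ∂_k / im ∂_{k+1}, so:

  H_0: rank C_0 − rank ∂_1 = 8 − 7 = 1, and the invariant factors of ∂_1 are all 1, so H_0 ≅ Z.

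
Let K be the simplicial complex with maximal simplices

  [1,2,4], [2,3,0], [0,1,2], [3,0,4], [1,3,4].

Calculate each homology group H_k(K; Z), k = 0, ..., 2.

H_0 = Z,  H_1 = Z,  H_2 = 0.

Fix the vertex order 0 < 1 < 2 < 3 < 4 and write every simplex with vertices in increasing order. Then dim K = 2 and the simplices of K are:

  0-simplices (5): [0], [1], [2], [3], [4]
  1-simplices (10): [0,1], [0,2], [0,3], [0,4], [1,2], [1,3], [1,4], [2,3], [2,4], [3,4]
  2-simplices (5): [0,1,2], [0,2,3], [0,3,4], [1,2,4], [1,3,4]

giving chain groups C_0 ≅ Z^5, C_1 ≅ Z^10, C_2 ≅ Z^5.

Boundary ∂_1: C_1 → C_0 maps an edge to its endpoints' difference, ∂[p,q] = q − p.
The 5×10 boundary matrix has rank 4 and Smith normal form diag(1,1,1,1).

∂_2: C_2 → C_1 maps a triangle to the signed sum of its edges. For instance
  ∂[0,3,4] = [3,4] − [0,4] + [0,3],
  ∂[0,2,3] = [2,3] − [0,3] + [0,2].
This gives a 10×5 integer matrix of rank 5; reducing to Smith normal form yields diagonal entries (1,1,1,1,1).

Reading off H_k = ker ∂_k / im ∂_{k+1}:

  H_0: rank C_0 − rank ∂_1 = 5 − 4 = 1, and the invariant factors of ∂_1 are all 1, so H_0 = Z.
  H_1: rank ker ∂_1 − rank ∂_2 = (10 − 4) − 5 = 1, and the invariant factors of ∂_2 are all 1, so H_1 = Z.
  H_2: rank ker ∂_2 − rank ∂_3 = (5 − 5) − 0 = 0, and there is no ∂_3, so H_2 = 0.

As a check, the Euler characteristic is 5 − 10 + 5 = 0, which agrees with 1 − 1 + 0 = 0.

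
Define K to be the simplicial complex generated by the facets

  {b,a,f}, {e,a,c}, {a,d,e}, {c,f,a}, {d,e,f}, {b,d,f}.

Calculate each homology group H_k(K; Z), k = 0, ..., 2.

H_0 ≅ Z,  H_1 ≅ Z,  H_2 = 0.

Order the vertices as a < b < c < d < e < f. Listing each simplex with vertices in this order, K has dimension 2 with simplices:

  0-simplices (6): a, b, c, d, e, f
  1-simplices (12): ab, ac, ad, ae, af, bd, bf, ce, cf, de, df, ef
  2-simplices (6): abf, ace, acf, ade, bdf, def

Hence C_0 ≅ Z^6, C_1 ≅ Z^12, C_2 ≅ Z^6.

The boundary map ∂_1: C_1 → C_0 is given by ∂[p,q] = [q] − [p].
As a 6×12 matrix over Z this has rank 5, with invariant factors (1,1,1,1,1).

∂_2: C_2 → C_1 maps a triangle to the signed sum of its edges. For instance
  ∂def = ef − df + de,
  ∂ade = de − ae + ad.
The 12×6 boundary matrix has rank 6 and Smith normal form diag(1,1,1,1,1,1).

Reading off H_k = ker ∂_k / im ∂_{k+1}:

  H_0: rank C_0 − rank ∂_1 = 6 − 5 = 1, and the invariant factors of ∂_1 are all 1, so H_0 ≅ Z.
  H_1: rank ker ∂_1 − rank ∂_2 = (12 − 5) − 6 = 1, and the invariant factors of ∂_2 are all 1, so H_1 ≅ Z.
  H_2: rank ker ∂_2 − rank ∂_3 = (6 − 6) − 0 = 0, and there is no ∂_3, so H_2 ≅ 0.

(K is a triangulation of the cylinder S^1 x I.)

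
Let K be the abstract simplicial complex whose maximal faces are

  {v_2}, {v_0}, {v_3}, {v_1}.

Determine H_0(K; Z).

H_0 ≅ Z^4.

K has 4 vertices.
rank ∂_0 = 0, rank ∂_1 = 0 ⇒ b_0 = 4 − 0 − 0 = 4. So H_0 ≅ Z^4.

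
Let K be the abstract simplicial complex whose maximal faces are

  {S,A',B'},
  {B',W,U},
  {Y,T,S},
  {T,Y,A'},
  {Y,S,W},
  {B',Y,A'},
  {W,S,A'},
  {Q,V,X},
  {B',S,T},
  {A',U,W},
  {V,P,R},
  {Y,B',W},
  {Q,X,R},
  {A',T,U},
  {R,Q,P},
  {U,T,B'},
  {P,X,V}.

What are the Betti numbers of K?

Order the vertices as P < Q < R < S < T < U < V < W < X < Y < A' < B'. Listing each simplex with vertices in this order, K has dimension 2 with simplices:

  0-simplices (12): [P], [Q], [R], [S], [T], [U], [V], [W], [X], [Y], [A'], [B']
  1-simplices (28): (28 of them)
  2-simplices (17): (17 of them)

so the chain groups are C_0 ≅ Z^12, C_1 ≅ Z^28, C_2 ≅ Z^17.

The boundary map ∂_1: C_1 → C_0 sends each edge [p,q] (with p < q) to q − p.
The 12×28 boundary matrix has rank 10 and Smith normal form diag(1,1,1,1,1,1,1,1,1,1).

Boundary ∂_2: C_2 → C_1 maps a triangle to the signed sum of its edges. For instance
  ∂[S,T,Y] = [T,Y] − [S,Y] + [S,T],
  ∂[Q,V,X] = [V,X] − [Q,X] + [Q,V].
The resulting 28×17 matrix has rank 17, and its Smith normal form has invariant factors (1,1,1,1,1,1,1,1,1,1,1,1,1,1,1,1,2).

Computing H_k = (kernel of ∂_k) / (image of ∂_{k+1}):

  H_0: rank C_0 − rank ∂_1 = 12 − 10 = 2, and the invariant factors of ∂_1 are all 1, so H_0 = Z^2.
  H_1: rank ker ∂_1 − rank ∂_2 = (28 − 10) − 17 = 1, and ∂_2 has invariant factor 2 > 1, so H_1 = Z ⊕ Z/2Z.
  H_2: rank ker ∂_2 − rank ∂_3 = (17 − 17) − 0 = 0, and there is no ∂_3, so H_2 = 0.

Hence the Betti numbers are b_0 = 2, b_1 = 1, b_2 = 0.

b_0 = 2, b_1 = 1, b_2 = 0.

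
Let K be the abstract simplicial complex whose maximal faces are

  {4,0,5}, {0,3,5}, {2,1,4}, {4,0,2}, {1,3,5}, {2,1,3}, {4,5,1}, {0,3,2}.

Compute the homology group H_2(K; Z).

H_2 ≅ Z.

Take the total order 0 < 1 < 2 < 3 < 4 < 5 on the vertex set. Then K (dimension 2) consists of the simplices:

  0-simplices (6): [0], [1], [2], [3], [4], [5]
  1-simplices (12): [0,2], [0,3], [0,4], [0,5], [1,2], [1,3], [1,4], [1,5], [2,3], [2,4], [3,5], [4,5]
  2-simplices (8): [0,2,3], [0,2,4], [0,3,5], [0,4,5], [1,2,3], [1,2,4], [1,3,5], [1,4,5]

giving chain groups C_0 ≅ Z^6, C_1 ≅ Z^12, C_2 ≅ Z^8.

Boundary ∂_1: C_1 → C_0 maps an edge to its endpoints' difference, ∂[p,q] = q − p. For instance
  ∂[1,3] = [3] − [1].
The resulting 6×12 matrix has rank 5, and its Smith normal form has invariant factors (1,1,1,1,1).

Boundary ∂_2: C_2 → C_1 acts by ∂[p,q,r] = [q,r] − [p,r] + [p,q]. For instance
  ∂[1,3,5] = [3,5] − [1,5] + [1,3],
  ∂[1,2,4] = [2,4] − [1,4] + [1,2].
The 12×8 boundary matrix has rank 7 and Smith normal form diag(1,1,1,1,1,1,1).

From H_k ≅ ker(∂_k) / im(∂_{k+1}) we obtain:

  H_2: rank ker ∂_2 − rank ∂_3 = (8 − 7) − 0 = 1, and there is no ∂_3, so H_2 = Z.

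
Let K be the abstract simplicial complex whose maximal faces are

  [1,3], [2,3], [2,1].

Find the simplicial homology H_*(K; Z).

We work with the vertex ordering 1 < 2 < 3. The simplices of K, each written with vertices in increasing order, are:

  0-simplices (3): [1], [2], [3]
  1-simplices (3): [1,2], [1,3], [2,3]

Hence C_0 ≅ Z^3, C_1 ≅ Z^3.

Boundary ∂_1: C_1 → C_0 maps an edge to its endpoints' difference, ∂[p,q] = q − p.
The 3×3 boundary matrix has rank 2 and Smith normal form diag(1,1).

Computing H_k = (kernel of ∂_k) / (image of ∂_{k+1}):

  H_0: rank C_0 − rank ∂_1 = 3 − 2 = 1, and the invariant factors of ∂_1 are all 1, so H_0 ≅ Z.
  H_1: rank ker ∂_1 − rank ∂_2 = (3 − 2) − 0 = 1, and there is no ∂_2, so H_1 ≅ Z.

As a check, the Euler characteristic is 3 − 3 = 0, which agrees with 1 − 1 = 0.

H_0 ≅ Z,  H_1 ≅ Z.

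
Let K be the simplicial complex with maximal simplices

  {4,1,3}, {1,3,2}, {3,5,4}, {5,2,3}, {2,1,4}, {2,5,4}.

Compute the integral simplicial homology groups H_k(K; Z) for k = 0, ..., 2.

We work with the vertex ordering 1 < 2 < 3 < 4 < 5. The simplices of K, each written with vertices in increasing order, are:

  0-simplices (5): [1], [2], [3], [4], [5]
  1-simplices (9): [1,2], [1,3], [1,4], [2,3], [2,4], [2,5], [3,4], [3,5], [4,5]
  2-simplices (6): [1,2,3], [1,2,4], [1,3,4], [2,3,5], [2,4,5], [3,4,5]

Hence C_0 ≅ Z^5, C_1 ≅ Z^9, C_2 ≅ Z^6.

The boundary map ∂_1: C_1 → C_0 is given by ∂[p,q] = [q] − [p].
The resulting 5×9 matrix has rank 4, and its Smith normal form has invariant factors (1,1,1,1).

Boundary ∂_2: C_2 → C_1 sends each 2-simplex [p,q,r] to [q,r] − [p,r] + [p,q]. For instance
  ∂[1,3,4] = [3,4] − [1,4] + [1,3],
  ∂[1,2,4] = [2,4] − [1,4] + [1,2].
The 9×6 boundary matrix has rank 5 and Smith normal form diag(1,1,1,1,1).

From H_k ≅ ker(∂_k) / im(∂_{k+1}) we obtain:

  H_0: rank C_0 − rank ∂_1 = 5 − 4 = 1, and the invariant factors of ∂_1 are all 1, so H_0 ≅ Z.
  H_1: rank ker ∂_1 − rank ∂_2 = (9 − 4) − 5 = 0, and the invariant factors of ∂_2 are all 1, so H_1 ≅ 0.
  H_2: rank ker ∂_2 − rank ∂_3 = (6 − 5) − 0 = 1, and there is no ∂_3, so H_2 ≅ Z.

As a check, the Euler characteristic is 5 − 9 + 6 = 2, which agrees with 1 − 0 + 1 = 2.
(K is a triangulation of the 2-sphere S^2.)

H_0 ≅ Z,  H_1 = 0,  H_2 ≅ Z.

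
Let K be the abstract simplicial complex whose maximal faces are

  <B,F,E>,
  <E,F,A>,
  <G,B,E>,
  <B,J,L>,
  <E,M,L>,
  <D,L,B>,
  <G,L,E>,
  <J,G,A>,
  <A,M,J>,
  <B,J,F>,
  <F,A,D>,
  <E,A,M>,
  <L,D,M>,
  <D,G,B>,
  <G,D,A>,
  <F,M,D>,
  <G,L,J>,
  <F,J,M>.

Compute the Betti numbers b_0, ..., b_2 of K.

b_0 = 1, b_1 = 1, b_2 = 0.

Order the vertices as A < B < D < E < F < G < J < L < M. Listing each simplex with vertices in this order, K has dimension 2 with simplices:

  0-simplices (9): A, B, D, E, F, G, J, L, M
  1-simplices (27): AD, AE, AF, AG, AJ, AM, BD, BE, BF, BG, BJ, BL, DF, DG, DL, DM, EF, EG, EL, EM, FJ, FM, GJ, GL, JL, JM, LM
  2-simplices (18): ADF, ADG, AEF, AEM, AGJ, AJM, BDG, BDL, BEF, BEG, BFJ, BJL, DFM, DLM, EGL, ELM, FJM, GJL

so the chain groups are C_0 ≅ Z^9, C_1 ≅ Z^27, C_2 ≅ Z^18.

∂_1: C_1 → C_0 is given by ∂[p,q] = [q] − [p]. For instance
  ∂EM = M − E.
The resulting 9×27 matrix has rank 8, and its Smith normal form has invariant factors (1,1,1,1,1,1,1,1).

∂_2: C_2 → C_1 maps a triangle to the signed sum of its edges. For instance
  ∂BEG = EG − BG + BE,
  ∂BFJ = FJ − BJ + BF.
The resulting 27×18 matrix has rank 18, and its Smith normal form has invariant factors (1,1,1,1,1,1,1,1,1,1,1,1,1,1,1,1,1,2).

From H_k ≅ ker(∂_k) / im(∂_{k+1}) we obtain:

  H_0: rank C_0 − rank ∂_1 = 9 − 8 = 1, and the invariant factors of ∂_1 are all 1, so H_0 = Z.
  H_1: rank ker ∂_1 − rank ∂_2 = (27 − 8) − 18 = 1, and ∂_2 has invariant factor 2 > 1, so H_1 = Z ⊕ Z_2.
  H_2: rank ker ∂_2 − rank ∂_3 = (18 − 18) − 0 = 0, and there is no ∂_3, so H_2 = 0.

As a check, the Euler characteristic is 9 − 27 + 18 = 0, which agrees with 1 − 1 + 0 = 0.

Hence the Betti numbers are b_0 = 1, b_1 = 1, b_2 = 0.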